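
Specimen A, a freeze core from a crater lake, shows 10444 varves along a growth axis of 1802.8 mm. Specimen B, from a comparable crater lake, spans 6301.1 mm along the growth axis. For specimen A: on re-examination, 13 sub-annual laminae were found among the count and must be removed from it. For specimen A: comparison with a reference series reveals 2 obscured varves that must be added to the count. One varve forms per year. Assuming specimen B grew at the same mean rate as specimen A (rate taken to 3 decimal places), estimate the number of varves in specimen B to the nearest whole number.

36423 varves

Specimen A: true varve count = 10444 − 13 + 2 = 10433.
A: 1802.8 mm over 10433 years gives 1802.8 / 10433 ≈ 0.173 mm per year.
B spans 6301.1 / 0.173 = 36422.54 years ≈ 36423 varves.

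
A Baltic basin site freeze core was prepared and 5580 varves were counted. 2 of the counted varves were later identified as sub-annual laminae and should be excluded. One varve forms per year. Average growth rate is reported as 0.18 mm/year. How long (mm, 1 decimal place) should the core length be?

True varve count = 5580 − 2 = 5578.
Predicted length = 0.18 mm/year × 5578 years = 1004.0 mm.

1004.0 mm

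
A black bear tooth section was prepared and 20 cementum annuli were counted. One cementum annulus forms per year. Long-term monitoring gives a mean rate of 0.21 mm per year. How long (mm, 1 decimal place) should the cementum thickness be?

4.2 mm

20 years of growth are recorded.
Length ≈ 0.21 × 20 = 4.2 mm.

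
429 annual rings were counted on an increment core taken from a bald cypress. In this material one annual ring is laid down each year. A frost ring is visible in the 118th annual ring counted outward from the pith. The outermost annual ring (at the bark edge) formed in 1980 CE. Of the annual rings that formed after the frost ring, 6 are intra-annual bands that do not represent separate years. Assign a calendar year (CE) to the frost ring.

The frost ring sits at annual ring 118 from the pith, so 429 − 118 = 311 annual rings formed after it.
Removing the 6 false annual rings leaves 311 − 6 = 305 true annual rings beyond the frost ring.
1980 − 305 = 1675 CE.

1675 CE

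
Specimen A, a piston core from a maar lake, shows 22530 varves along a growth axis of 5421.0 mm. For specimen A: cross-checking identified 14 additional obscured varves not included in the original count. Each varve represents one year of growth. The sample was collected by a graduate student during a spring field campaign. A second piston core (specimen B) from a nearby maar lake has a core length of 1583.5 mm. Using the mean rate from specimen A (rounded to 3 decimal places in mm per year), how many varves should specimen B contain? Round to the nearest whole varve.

6598 varves

Specimen A: true varve count = 22530 + 14 = 22544.
A: Mean rate = 5421.0 mm / 22544 years ≈ 0.240 mm/yr.
B spans 1583.5 / 0.240 = 6597.92 years ≈ 6598 varves.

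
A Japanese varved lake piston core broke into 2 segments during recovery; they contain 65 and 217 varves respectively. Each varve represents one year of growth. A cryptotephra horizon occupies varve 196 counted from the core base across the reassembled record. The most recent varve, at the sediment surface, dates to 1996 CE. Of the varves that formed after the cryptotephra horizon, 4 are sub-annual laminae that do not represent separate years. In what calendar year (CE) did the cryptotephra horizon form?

1914 CE

Total varves = 65 + 217 = 282.
282 − 196 = 86 varves lie beyond the cryptotephra horizon toward the sediment surface.
Excluding 4 false varves: 86 − 4 = 82.
1996 − 82 = 1914 CE.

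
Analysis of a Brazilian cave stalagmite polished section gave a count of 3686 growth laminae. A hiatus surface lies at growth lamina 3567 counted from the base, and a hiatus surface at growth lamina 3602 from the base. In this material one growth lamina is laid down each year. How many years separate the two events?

The two markers are separated by 3602 − 3567 = 35 growth laminae.
One growth lamina per year makes the interval 35 years.

35 yr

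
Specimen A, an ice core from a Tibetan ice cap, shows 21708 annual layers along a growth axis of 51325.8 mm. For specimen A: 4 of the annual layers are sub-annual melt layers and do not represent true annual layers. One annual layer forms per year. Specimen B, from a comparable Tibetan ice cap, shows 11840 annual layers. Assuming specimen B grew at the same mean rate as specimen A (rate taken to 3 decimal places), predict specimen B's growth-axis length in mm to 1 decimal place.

28001.6 mm

Specimen A: true annual layer count = 21708 − 4 = 21704.
A: 51325.8 mm over 21704 years gives 51325.8 / 21704 ≈ 2.365 mm per year.
For B, 2.365 mm/year × 11840 years = 28001.6 mm.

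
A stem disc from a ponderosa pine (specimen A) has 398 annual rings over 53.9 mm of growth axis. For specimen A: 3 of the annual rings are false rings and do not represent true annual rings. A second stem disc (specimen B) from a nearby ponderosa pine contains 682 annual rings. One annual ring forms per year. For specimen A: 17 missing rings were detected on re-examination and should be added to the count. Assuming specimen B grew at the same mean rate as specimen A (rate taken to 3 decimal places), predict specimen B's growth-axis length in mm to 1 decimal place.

89.3 mm

Specimen A: true annual ring count = 398 − 3 + 17 = 412.
A: 53.9 mm over 412 years gives 53.9 / 412 ≈ 0.131 mm per year.
For B, 0.131 mm/year × 682 years = 89.3 mm.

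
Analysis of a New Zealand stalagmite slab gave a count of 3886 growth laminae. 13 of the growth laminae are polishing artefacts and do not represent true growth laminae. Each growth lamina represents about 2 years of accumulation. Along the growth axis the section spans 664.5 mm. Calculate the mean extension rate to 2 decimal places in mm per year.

After corrections the count is 3886 − 13 = 3873 growth laminae.
3873 growth laminae at 2 years each span 3873 × 2 = 7746 years.
Mean rate = 664.5 mm / 7746 years ≈ 0.09 mm per year.

0.09 mm per year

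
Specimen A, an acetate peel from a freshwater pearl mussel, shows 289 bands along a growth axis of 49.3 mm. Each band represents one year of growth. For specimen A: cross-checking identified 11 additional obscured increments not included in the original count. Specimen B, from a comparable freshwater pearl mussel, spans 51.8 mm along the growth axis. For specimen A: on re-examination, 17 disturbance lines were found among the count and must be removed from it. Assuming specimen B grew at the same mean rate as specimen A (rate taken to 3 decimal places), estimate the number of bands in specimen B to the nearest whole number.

298 bands

Specimen A: correcting the raw count gives 289 − 17 + 11 = 283 true bands.
A: Mean rate = 49.3 mm / 283 years ≈ 0.174 mm per year.
For B, 51.8 / 0.174 = 297.70 years ≈ 298 bands.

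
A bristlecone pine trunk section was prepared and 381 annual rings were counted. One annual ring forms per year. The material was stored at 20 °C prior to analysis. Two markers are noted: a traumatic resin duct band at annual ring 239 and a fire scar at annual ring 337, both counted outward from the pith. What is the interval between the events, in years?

337 − 239 = 98 annual rings lie between the two events.
That is 98 years at one annual ring per year.

98 yr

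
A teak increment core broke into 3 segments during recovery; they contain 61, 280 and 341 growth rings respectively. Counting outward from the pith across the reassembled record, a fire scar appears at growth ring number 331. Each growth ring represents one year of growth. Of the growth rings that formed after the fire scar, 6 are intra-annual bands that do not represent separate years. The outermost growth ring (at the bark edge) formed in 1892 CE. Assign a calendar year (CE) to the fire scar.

1547 CE

Total growth rings = 61 + 280 + 341 = 682.
The fire scar sits at growth ring 331 from the pith, so 682 − 331 = 351 growth rings formed after it.
Excluding 6 false growth rings: 351 − 6 = 345.
The growth ring at the bark edge is 1892 CE, so the fire scar dates to 1892 − 345 = 1547 CE.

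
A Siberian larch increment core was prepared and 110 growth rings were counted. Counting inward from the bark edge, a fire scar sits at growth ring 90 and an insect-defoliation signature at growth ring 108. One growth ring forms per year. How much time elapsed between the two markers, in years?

The two markers are separated by 108 − 90 = 18 growth rings.
That is 18 years at one growth ring per year.

18 years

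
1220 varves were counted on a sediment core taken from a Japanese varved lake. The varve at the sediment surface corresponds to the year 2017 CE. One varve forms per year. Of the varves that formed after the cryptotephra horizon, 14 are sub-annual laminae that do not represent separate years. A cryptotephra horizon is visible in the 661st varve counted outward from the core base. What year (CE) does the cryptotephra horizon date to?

Between varve 661 and the sediment surface there are 1220 − 661 = 559 varves.
559 − 14 false = 545 true varves after the cryptotephra horizon.
The varve at the sediment surface is 2017 CE, so the cryptotephra horizon dates to 2017 − 545 = 1472 CE.

1472 CE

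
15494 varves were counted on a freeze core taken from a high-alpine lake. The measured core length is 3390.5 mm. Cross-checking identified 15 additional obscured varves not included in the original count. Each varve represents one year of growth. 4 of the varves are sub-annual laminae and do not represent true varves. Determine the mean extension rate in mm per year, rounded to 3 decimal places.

0.219 mm per year

True varve count = 15494 − 4 + 15 = 15505.
3390.5 mm over 15505 years gives 3390.5 / 15505 ≈ 0.219 mm per year.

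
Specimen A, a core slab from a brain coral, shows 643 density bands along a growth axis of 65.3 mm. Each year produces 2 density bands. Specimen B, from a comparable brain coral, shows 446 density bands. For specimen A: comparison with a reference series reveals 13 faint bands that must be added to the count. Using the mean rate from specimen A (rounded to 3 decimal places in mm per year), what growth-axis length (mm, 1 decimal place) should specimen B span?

44.4 mm

Specimen A: correcting the raw count gives 643 + 13 = 656 true density bands.
Specimen A: dividing by 2 density bands per year: 656 / 2 = 328 years.
A: Mean rate = 65.3 mm / 328 years ≈ 0.199 mm/yr.
Specimen B: dividing by 2 density bands per year: 446 / 2 = 223 years. For B, 0.199 mm/year × 223 years = 44.4 mm.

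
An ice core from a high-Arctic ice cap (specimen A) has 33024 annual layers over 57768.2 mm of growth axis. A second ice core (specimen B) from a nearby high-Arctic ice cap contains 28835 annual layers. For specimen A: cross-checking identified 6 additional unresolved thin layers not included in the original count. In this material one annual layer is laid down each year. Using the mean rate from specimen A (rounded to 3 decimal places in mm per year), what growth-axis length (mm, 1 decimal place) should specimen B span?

50432.4 mm

Specimen A: adjusted count: 33024 + 6 = 33030 annual layers.
A: 57768.2 mm over 33030 years gives 57768.2 / 33030 ≈ 1.749 mm/year.
B's length ≈ 1.749 × 28835 = 50432.4 mm.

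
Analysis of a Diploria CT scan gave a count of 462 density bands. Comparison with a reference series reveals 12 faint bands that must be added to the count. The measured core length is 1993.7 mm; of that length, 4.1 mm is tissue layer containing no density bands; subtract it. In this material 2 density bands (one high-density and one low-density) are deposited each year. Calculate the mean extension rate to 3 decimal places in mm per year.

True density band count = 462 + 12 = 474.
474 density bands at 2 per year is 474 / 2 = 237 years.
Net length = 1993.7 − 4.1 = 1989.6 mm.
1989.6 mm over 237 years gives 1989.6 / 237 ≈ 8.395 mm per year.

8.395 mm per year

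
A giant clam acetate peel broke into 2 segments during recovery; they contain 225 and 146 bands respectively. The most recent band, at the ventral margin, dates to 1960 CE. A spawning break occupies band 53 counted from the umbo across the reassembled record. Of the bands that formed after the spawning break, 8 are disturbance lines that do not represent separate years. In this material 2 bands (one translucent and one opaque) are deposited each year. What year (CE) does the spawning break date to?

Total bands = 225 + 146 = 371.
371 − 53 = 318 bands lie beyond the spawning break toward the ventral margin.
Removing the 8 false bands leaves 318 − 8 = 310 true bands beyond the spawning break.
Dividing by 2 bands per year: 310 / 2 = 155 years.
1960 − 155 = 1805 CE.

1805 CE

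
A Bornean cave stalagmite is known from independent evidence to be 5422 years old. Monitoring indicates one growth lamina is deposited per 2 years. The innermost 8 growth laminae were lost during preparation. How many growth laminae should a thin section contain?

Expected growth laminae: 5422 / 2 = 2711.
Less the 8 uncaptured growth laminae: 2711 − 8 = 2703.

2703 growth laminae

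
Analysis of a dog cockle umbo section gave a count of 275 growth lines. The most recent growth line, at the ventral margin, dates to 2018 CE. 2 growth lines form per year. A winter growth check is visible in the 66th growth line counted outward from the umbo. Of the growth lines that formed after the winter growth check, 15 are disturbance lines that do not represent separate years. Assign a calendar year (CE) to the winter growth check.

Between growth line 66 and the ventral margin there are 275 − 66 = 209 growth lines.
Removing the 15 false growth lines leaves 209 − 15 = 194 true growth lines beyond the winter growth check.
194 growth lines at 2 per year is 194 / 2 = 97 years.
The growth line at the ventral margin is 2018 CE, so the winter growth check dates to 2018 − 97 = 1921 CE.

1921 CE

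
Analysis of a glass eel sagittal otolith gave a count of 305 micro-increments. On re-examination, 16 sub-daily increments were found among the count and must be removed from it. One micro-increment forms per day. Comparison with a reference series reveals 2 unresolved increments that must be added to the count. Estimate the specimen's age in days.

True micro-increment count = 305 − 16 + 2 = 291.
With a one-to-one micro-increment periodicity this is 291 days.

291 d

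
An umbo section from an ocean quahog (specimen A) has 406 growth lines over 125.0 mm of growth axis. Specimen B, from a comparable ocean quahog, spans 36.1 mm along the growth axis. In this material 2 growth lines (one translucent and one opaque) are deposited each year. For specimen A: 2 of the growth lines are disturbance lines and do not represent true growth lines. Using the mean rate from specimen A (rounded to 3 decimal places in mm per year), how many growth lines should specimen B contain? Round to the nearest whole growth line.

Specimen A: true growth line count = 406 − 2 = 404.
Specimen A: with 2 growth lines per year, 404 / 2 = 202 years.
A: Extension rate ≈ 125.0 / 202 = 0.619 mm per year.
Specimen B: 36.1 mm / 0.619 mm per year = 58.32 years; at 2 growth lines per year that is 58.32 × 2 ≈ 117 growth lines.

117 growth lines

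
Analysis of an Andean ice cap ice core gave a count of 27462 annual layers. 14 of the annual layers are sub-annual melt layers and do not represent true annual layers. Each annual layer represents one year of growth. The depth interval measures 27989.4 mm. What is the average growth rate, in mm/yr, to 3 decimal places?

After corrections the count is 27462 − 14 = 27448 annual layers.
Mean rate = 27989.4 mm / 27448 years ≈ 1.020 mm/yr.

1.020 mm/yr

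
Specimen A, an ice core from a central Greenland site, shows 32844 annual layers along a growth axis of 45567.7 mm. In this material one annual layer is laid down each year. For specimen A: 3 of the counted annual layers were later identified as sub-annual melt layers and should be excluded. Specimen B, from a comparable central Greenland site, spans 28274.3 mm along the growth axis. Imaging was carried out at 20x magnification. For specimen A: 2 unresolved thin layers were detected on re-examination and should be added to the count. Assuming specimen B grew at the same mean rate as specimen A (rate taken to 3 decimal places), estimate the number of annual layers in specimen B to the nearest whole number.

20385 annual layers

Specimen A: true annual layer count = 32844 − 3 + 2 = 32843.
A: Mean rate = 45567.7 mm / 32843 years ≈ 1.387 mm/year.
For B, 28274.3 / 1.387 = 20385.22 years ≈ 20385 annual layers.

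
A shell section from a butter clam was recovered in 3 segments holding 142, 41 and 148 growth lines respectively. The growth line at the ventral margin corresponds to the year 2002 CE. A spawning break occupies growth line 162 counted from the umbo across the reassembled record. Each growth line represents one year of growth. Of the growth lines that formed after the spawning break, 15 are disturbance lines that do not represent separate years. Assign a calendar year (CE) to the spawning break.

Total growth lines = 142 + 41 + 148 = 331.
331 − 162 = 169 growth lines lie beyond the spawning break toward the ventral margin.
169 − 15 false = 154 true growth lines after the spawning break.
2002 − 154 = 1848 CE.

1848 CE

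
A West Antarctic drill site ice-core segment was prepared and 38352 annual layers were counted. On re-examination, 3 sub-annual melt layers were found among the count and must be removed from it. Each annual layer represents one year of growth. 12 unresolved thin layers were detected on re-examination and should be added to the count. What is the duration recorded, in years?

After corrections the count is 38352 − 3 + 12 = 38361 annual layers.
With a one-to-one annual layer periodicity this is 38361 years.

38361 years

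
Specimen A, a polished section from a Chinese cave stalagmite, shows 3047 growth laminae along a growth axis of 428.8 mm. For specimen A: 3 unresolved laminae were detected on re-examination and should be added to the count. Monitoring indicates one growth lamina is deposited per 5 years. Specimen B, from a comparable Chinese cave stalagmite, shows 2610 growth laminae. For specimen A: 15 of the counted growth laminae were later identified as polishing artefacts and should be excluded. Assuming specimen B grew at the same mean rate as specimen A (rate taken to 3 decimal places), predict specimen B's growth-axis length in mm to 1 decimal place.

365.4 mm

Specimen A: true growth lamina count = 3047 − 15 + 3 = 3035.
Specimen A: at 5 years per growth lamina, 3035 × 5 = 15175 years.
A: Extension rate ≈ 428.8 / 15175 = 0.028 mm/yr.
Specimen B: 2610 growth laminae at 5 years each span 2610 × 5 = 13050 years. Length of B = 0.028 × 13050 = 365.4 mm.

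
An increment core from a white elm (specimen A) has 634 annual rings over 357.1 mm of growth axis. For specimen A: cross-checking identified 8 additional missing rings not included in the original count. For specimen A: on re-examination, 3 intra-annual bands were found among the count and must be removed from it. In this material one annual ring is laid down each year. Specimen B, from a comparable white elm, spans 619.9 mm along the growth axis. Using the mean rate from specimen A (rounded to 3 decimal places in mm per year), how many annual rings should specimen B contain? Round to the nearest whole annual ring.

Specimen A: correcting the raw count gives 634 − 3 + 8 = 639 true annual rings.
A: Mean rate = 357.1 mm / 639 years ≈ 0.559 mm/yr.
For B, 619.9 / 0.559 = 1108.94 years ≈ 1109 annual rings.

1109 annual rings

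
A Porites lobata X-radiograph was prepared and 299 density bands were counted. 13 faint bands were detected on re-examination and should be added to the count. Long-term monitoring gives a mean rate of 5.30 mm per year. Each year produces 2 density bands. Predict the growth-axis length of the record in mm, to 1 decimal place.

826.8 mm

Adjusted count: 299 + 13 = 312 density bands.
Dividing by 2 density bands per year: 312 / 2 = 156 years.
Length ≈ 5.30 × 156 = 826.8 mm.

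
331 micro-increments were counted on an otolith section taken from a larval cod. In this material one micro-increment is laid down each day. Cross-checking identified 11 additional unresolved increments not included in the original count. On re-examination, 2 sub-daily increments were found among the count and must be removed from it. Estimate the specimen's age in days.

340 days

True micro-increment count = 331 − 2 + 11 = 340.
At one micro-increment per day, that is 340 days.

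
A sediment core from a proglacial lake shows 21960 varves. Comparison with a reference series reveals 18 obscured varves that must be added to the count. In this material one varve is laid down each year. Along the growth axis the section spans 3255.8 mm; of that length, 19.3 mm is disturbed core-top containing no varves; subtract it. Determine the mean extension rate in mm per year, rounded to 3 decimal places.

Correcting the raw count gives 21960 + 18 = 21978 true varves.
Net length = 3255.8 − 19.3 = 3236.5 mm.
Extension rate ≈ 3236.5 / 21978 = 0.147 mm per year.

0.147 mm per year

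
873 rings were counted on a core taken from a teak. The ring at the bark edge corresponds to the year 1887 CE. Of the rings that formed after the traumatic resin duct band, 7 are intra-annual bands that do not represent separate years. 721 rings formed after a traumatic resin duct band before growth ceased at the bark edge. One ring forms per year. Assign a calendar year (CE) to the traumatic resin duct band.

There are 721 rings younger than the traumatic resin duct band.
721 − 7 false = 714 true rings after the traumatic resin duct band.
Counting back 714 years from 1887 CE places the traumatic resin duct band in 1887 − 714 = 1173 CE.

1173 CE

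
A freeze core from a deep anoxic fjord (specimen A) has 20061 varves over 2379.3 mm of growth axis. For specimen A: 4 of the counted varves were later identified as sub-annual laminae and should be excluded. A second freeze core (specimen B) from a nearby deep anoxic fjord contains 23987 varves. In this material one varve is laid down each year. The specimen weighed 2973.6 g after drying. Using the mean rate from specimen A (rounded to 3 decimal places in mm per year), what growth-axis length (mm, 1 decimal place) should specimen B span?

Specimen A: true varve count = 20061 − 4 = 20057.
A: Extension rate ≈ 2379.3 / 20057 = 0.119 mm/year.
B's length ≈ 0.119 × 23987 = 2854.5 mm.

2854.5 mm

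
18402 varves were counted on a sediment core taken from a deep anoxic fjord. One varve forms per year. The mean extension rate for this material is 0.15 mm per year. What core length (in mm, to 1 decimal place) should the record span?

18402 years of growth are recorded.
Length ≈ 0.15 × 18402 = 2760.3 mm.

2760.3 mm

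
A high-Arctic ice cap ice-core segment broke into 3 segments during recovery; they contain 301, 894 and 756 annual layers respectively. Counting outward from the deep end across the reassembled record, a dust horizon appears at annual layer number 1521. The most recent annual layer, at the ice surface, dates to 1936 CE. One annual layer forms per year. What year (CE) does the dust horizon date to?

1506 CE

Total annual layers = 301 + 894 + 756 = 1951.
The dust horizon sits at annual layer 1521 from the deep end, so 1951 − 1521 = 430 annual layers formed after it.
1936 − 430 = 1506 CE.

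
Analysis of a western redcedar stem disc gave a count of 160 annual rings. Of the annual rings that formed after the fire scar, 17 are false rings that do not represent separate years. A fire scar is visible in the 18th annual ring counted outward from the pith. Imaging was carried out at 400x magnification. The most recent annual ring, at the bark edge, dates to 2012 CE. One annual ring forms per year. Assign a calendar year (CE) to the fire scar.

1887 CE

160 − 18 = 142 annual rings lie beyond the fire scar toward the bark edge.
Removing the 17 false annual rings leaves 142 − 17 = 125 true annual rings beyond the fire scar.
2012 − 125 = 1887 CE.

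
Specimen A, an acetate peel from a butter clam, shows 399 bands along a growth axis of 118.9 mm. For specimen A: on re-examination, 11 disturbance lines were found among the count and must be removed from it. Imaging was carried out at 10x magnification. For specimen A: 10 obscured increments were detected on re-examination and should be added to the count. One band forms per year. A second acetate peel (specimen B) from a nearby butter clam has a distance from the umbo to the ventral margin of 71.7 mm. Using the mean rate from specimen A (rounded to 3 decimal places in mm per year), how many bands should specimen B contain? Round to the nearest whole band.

240 bands

Specimen A: correcting the raw count gives 399 − 11 + 10 = 398 true bands.
A: Extension rate ≈ 118.9 / 398 = 0.299 mm per year.
For B, 71.7 / 0.299 = 239.80 years ≈ 240 bands.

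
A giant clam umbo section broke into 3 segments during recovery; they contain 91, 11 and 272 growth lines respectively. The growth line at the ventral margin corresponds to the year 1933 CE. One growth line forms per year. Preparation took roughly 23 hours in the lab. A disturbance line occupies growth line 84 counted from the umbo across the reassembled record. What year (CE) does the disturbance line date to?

1643 CE

Total growth lines = 91 + 11 + 272 = 374.
Between growth line 84 and the ventral margin there are 374 − 84 = 290 growth lines.
1933 − 290 = 1643 CE.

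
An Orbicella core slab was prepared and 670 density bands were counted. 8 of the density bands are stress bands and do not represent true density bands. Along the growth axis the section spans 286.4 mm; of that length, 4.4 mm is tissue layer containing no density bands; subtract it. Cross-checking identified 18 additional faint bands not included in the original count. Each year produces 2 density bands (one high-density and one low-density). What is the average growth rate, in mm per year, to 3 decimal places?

True density band count = 670 − 8 + 18 = 680.
680 density bands at 2 per year is 680 / 2 = 340 years.
Net length = 286.4 − 4.4 = 282.0 mm.
282.0 mm over 340 years gives 282.0 / 340 ≈ 0.829 mm per year.

0.829 mm per year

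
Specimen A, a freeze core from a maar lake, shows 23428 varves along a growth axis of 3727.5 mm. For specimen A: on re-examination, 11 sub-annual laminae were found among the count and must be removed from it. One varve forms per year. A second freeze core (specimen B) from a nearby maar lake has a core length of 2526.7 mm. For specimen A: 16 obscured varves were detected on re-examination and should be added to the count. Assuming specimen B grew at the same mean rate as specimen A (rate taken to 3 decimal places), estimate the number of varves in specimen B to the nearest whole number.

15891 varves

Specimen A: correcting the raw count gives 23428 − 11 + 16 = 23433 true varves.
A: Mean rate = 3727.5 mm / 23433 years ≈ 0.159 mm per year.
B spans 2526.7 / 0.159 = 15891.19 years ≈ 15891 varves.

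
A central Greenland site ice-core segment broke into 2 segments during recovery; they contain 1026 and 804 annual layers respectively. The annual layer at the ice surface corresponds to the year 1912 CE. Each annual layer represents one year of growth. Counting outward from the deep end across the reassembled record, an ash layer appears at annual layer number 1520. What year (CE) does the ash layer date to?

1602 CE

Total annual layers = 1026 + 804 = 1830.
The ash layer sits at annual layer 1520 from the deep end, so 1830 − 1520 = 310 annual layers formed after it.
The annual layer at the ice surface is 1912 CE, so the ash layer dates to 1912 − 310 = 1602 CE.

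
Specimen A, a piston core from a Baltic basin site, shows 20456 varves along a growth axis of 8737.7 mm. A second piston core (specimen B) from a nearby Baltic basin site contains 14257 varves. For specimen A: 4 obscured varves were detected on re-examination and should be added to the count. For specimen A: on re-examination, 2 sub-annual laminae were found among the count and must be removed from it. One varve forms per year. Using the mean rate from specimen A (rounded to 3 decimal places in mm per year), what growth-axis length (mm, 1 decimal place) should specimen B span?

Specimen A: after corrections the count is 20456 − 2 + 4 = 20458 varves.
A: 8737.7 mm over 20458 years gives 8737.7 / 20458 ≈ 0.427 mm/year.
For B, 0.427 mm/year × 14257 years = 6087.7 mm.

6087.7 mm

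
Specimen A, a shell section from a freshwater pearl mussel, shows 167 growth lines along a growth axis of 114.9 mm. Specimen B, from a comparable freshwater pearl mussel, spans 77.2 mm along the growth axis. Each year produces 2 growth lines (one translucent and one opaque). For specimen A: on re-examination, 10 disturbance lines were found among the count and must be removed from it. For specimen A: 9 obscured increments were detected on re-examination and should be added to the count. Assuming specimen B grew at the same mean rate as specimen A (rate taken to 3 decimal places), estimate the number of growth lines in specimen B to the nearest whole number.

Specimen A: adjusted count: 167 − 10 + 9 = 166 growth lines.
Specimen A: dividing by 2 growth lines per year: 166 / 2 = 83 years.
A: 114.9 mm over 83 years gives 114.9 / 83 ≈ 1.384 mm per year.
B spans 77.2 / 1.384 = 55.78 years; at 2 growth lines per year that is 55.78 × 2 ≈ 112 growth lines.

112 growth lines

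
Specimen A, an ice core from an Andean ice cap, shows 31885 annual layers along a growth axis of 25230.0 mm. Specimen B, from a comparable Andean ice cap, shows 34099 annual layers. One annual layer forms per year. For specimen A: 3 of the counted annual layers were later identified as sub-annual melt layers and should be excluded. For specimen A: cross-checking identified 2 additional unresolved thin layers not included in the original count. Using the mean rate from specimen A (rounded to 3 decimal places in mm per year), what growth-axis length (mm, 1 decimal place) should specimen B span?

26972.3 mm

Specimen A: true annual layer count = 31885 − 3 + 2 = 31884.
A: Extension rate ≈ 25230.0 / 31884 = 0.791 mm/year.
Length of B = 0.791 × 34099 = 26972.3 mm.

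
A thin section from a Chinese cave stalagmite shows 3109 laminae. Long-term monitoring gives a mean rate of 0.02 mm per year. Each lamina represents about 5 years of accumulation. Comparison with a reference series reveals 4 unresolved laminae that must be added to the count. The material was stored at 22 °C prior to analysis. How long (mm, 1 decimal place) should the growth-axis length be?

Adjusted count: 3109 + 4 = 3113 laminae.
At 5 years per lamina, 3113 × 5 = 15565 years.
Length ≈ 0.02 × 15565 = 311.3 mm.

311.3 mm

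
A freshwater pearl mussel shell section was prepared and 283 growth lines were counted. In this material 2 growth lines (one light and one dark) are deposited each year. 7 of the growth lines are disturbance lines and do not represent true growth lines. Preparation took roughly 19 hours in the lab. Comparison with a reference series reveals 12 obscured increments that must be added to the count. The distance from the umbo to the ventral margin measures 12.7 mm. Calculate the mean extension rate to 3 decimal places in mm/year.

Adjusted count: 283 − 7 + 12 = 288 growth lines.
Dividing by 2 growth lines per year: 288 / 2 = 144 years.
Extension rate ≈ 12.7 / 144 = 0.088 mm/year.

0.088 mm/year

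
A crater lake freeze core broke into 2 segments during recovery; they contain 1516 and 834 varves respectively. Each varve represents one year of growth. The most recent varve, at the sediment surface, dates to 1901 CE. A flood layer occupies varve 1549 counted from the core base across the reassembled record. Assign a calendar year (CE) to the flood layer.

Total varves = 1516 + 834 = 2350.
Between varve 1549 and the sediment surface there are 2350 − 1549 = 801 varves.
1901 − 801 = 1100 CE.

1100 CE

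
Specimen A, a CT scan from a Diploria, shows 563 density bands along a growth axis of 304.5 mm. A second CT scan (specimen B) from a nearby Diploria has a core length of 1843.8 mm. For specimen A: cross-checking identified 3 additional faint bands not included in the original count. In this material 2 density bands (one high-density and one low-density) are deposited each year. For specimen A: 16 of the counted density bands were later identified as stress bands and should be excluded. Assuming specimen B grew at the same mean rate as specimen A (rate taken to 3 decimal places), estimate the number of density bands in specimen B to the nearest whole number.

Specimen A: correcting the raw count gives 563 − 16 + 3 = 550 true density bands.
Specimen A: 550 density bands at 2 per year is 550 / 2 = 275 years.
A: Extension rate ≈ 304.5 / 275 = 1.107 mm/year.
Specimen B: 1843.8 mm / 1.107 mm per year = 1665.58 years; at 2 density bands per year that is 1665.58 × 2 ≈ 3331 density bands.

3331 density bands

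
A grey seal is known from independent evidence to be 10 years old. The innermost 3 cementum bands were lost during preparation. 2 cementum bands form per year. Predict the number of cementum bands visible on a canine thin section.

17 cementum bands

With 2 cementum bands per year, 10 years would produce 10 × 2 = 20 cementum bands.
Subtracting the 3 cementum bands not captured gives 20 − 3 = 17 cementum bands in the record.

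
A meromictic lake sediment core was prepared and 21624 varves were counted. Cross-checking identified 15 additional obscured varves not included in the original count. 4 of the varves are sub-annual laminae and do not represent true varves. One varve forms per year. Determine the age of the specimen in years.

True varve count = 21624 − 4 + 15 = 21635.
At one varve per year, that is 21635 years.

21635 years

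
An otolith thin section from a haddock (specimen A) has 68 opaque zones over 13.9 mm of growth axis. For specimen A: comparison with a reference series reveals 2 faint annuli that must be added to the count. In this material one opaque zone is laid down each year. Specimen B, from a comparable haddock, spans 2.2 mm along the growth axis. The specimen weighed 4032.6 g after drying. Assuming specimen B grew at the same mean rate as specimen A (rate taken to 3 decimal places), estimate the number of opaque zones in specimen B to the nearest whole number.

Specimen A: correcting the raw count gives 68 + 2 = 70 true opaque zones.
A: 13.9 mm over 70 years gives 13.9 / 70 ≈ 0.199 mm/year.
Specimen B: 2.2 mm / 0.199 mm per year = 11.06 years ≈ 11 opaque zones.

11 opaque zones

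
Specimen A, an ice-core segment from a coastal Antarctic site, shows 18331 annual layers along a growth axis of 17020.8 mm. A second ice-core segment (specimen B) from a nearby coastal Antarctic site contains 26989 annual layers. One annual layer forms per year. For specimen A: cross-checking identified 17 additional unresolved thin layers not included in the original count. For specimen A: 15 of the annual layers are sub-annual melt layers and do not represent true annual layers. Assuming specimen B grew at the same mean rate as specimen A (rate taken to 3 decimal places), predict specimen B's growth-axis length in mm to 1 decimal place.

25045.8 mm

Specimen A: correcting the raw count gives 18331 − 15 + 17 = 18333 true annual layers.
A: 17020.8 mm over 18333 years gives 17020.8 / 18333 ≈ 0.928 mm/yr.
For B, 0.928 mm/year × 26989 years = 25045.8 mm.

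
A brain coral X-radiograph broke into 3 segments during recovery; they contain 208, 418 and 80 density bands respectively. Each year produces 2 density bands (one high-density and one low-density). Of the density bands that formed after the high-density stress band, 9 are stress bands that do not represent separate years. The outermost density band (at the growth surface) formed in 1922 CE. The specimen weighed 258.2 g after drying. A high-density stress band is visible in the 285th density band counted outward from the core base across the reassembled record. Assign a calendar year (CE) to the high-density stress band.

1716 CE

Total density bands = 208 + 418 + 80 = 706.
706 − 285 = 421 density bands lie beyond the high-density stress band toward the growth surface.
421 − 9 false = 412 true density bands after the high-density stress band.
Dividing by 2 density bands per year: 412 / 2 = 206 years.
Counting back 206 years from 1922 CE places the high-density stress band in 1922 − 206 = 1716 CE.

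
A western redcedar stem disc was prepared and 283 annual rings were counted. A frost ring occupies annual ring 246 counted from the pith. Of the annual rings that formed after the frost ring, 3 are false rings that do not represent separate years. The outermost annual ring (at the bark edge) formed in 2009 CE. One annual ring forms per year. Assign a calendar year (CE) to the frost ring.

283 − 246 = 37 annual rings lie beyond the frost ring toward the bark edge.
Excluding 3 false annual rings: 37 − 3 = 34.
2009 − 34 = 1975 CE.

1975 CE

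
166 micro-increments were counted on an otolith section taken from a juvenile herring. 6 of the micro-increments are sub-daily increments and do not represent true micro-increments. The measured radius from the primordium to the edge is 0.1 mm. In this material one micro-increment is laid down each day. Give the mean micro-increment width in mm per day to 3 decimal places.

0.001 mm per day

Adjusted count: 166 − 6 = 160 micro-increments.
0.1 mm over 160 days gives 0.1 / 160 ≈ 0.001 mm per day.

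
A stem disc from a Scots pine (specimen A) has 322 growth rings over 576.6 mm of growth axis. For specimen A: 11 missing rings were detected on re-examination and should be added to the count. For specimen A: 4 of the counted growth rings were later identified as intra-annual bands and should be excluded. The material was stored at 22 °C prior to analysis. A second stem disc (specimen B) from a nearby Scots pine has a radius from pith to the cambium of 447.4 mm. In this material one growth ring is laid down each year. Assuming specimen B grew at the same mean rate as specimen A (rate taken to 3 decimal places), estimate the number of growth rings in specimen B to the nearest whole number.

255 growth rings

Specimen A: correcting the raw count gives 322 − 4 + 11 = 329 true growth rings.
A: 576.6 mm over 329 years gives 576.6 / 329 ≈ 1.753 mm/year.
Specimen B: 447.4 mm / 1.753 mm per year = 255.22 years ≈ 255 growth rings.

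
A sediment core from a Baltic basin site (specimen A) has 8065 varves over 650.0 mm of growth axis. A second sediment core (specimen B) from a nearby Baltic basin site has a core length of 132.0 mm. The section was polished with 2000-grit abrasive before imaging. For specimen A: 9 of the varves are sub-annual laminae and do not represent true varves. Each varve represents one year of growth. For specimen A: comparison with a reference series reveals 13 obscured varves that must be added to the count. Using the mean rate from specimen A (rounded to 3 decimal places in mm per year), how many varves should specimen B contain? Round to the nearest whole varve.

Specimen A: adjusted count: 8065 − 9 + 13 = 8069 varves.
A: Extension rate ≈ 650.0 / 8069 = 0.081 mm/year.
B spans 132.0 / 0.081 = 1629.63 years ≈ 1630 varves.

1630 varves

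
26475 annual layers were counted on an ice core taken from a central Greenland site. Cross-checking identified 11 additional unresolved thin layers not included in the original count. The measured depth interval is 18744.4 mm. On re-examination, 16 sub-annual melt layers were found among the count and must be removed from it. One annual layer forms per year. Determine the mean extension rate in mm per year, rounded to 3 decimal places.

After corrections the count is 26475 − 16 + 11 = 26470 annual layers.
Mean rate = 18744.4 mm / 26470 years ≈ 0.708 mm per year.

0.708 mm per year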